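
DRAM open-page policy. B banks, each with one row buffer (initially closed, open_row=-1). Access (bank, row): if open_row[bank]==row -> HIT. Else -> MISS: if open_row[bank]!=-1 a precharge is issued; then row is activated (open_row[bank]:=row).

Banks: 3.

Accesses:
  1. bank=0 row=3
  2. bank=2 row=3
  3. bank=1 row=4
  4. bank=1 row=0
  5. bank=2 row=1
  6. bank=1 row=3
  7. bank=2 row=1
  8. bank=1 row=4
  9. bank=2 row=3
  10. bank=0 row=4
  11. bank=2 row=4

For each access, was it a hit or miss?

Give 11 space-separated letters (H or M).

Acc 1: bank0 row3 -> MISS (open row3); precharges=0
Acc 2: bank2 row3 -> MISS (open row3); precharges=0
Acc 3: bank1 row4 -> MISS (open row4); precharges=0
Acc 4: bank1 row0 -> MISS (open row0); precharges=1
Acc 5: bank2 row1 -> MISS (open row1); precharges=2
Acc 6: bank1 row3 -> MISS (open row3); precharges=3
Acc 7: bank2 row1 -> HIT
Acc 8: bank1 row4 -> MISS (open row4); precharges=4
Acc 9: bank2 row3 -> MISS (open row3); precharges=5
Acc 10: bank0 row4 -> MISS (open row4); precharges=6
Acc 11: bank2 row4 -> MISS (open row4); precharges=7

Answer: M M M M M M H M M M M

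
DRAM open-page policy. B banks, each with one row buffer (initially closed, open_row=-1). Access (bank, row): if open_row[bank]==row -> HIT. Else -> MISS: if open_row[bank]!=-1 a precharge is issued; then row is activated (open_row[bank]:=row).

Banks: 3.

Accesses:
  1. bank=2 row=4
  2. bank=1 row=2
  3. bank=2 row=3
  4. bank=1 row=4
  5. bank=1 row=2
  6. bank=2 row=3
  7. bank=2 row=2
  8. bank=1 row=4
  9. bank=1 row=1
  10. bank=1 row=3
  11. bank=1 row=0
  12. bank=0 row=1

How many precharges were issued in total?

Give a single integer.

Acc 1: bank2 row4 -> MISS (open row4); precharges=0
Acc 2: bank1 row2 -> MISS (open row2); precharges=0
Acc 3: bank2 row3 -> MISS (open row3); precharges=1
Acc 4: bank1 row4 -> MISS (open row4); precharges=2
Acc 5: bank1 row2 -> MISS (open row2); precharges=3
Acc 6: bank2 row3 -> HIT
Acc 7: bank2 row2 -> MISS (open row2); precharges=4
Acc 8: bank1 row4 -> MISS (open row4); precharges=5
Acc 9: bank1 row1 -> MISS (open row1); precharges=6
Acc 10: bank1 row3 -> MISS (open row3); precharges=7
Acc 11: bank1 row0 -> MISS (open row0); precharges=8
Acc 12: bank0 row1 -> MISS (open row1); precharges=8

Answer: 8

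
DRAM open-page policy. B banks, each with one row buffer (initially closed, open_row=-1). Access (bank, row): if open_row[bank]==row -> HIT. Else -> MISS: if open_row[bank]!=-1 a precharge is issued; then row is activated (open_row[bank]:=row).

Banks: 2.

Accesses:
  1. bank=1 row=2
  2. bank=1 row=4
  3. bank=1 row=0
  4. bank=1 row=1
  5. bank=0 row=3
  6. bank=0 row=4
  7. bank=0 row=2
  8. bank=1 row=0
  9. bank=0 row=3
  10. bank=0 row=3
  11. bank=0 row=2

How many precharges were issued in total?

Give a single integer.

Answer: 8

Derivation:
Acc 1: bank1 row2 -> MISS (open row2); precharges=0
Acc 2: bank1 row4 -> MISS (open row4); precharges=1
Acc 3: bank1 row0 -> MISS (open row0); precharges=2
Acc 4: bank1 row1 -> MISS (open row1); precharges=3
Acc 5: bank0 row3 -> MISS (open row3); precharges=3
Acc 6: bank0 row4 -> MISS (open row4); precharges=4
Acc 7: bank0 row2 -> MISS (open row2); precharges=5
Acc 8: bank1 row0 -> MISS (open row0); precharges=6
Acc 9: bank0 row3 -> MISS (open row3); precharges=7
Acc 10: bank0 row3 -> HIT
Acc 11: bank0 row2 -> MISS (open row2); precharges=8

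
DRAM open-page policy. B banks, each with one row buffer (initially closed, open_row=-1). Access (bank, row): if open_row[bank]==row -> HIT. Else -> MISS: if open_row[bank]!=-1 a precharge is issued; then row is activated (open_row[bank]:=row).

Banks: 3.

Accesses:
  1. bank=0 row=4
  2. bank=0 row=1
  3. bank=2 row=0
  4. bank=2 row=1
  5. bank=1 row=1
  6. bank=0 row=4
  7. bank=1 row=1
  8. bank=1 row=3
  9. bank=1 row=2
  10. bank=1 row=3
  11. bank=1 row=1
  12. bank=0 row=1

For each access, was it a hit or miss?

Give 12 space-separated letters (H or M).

Acc 1: bank0 row4 -> MISS (open row4); precharges=0
Acc 2: bank0 row1 -> MISS (open row1); precharges=1
Acc 3: bank2 row0 -> MISS (open row0); precharges=1
Acc 4: bank2 row1 -> MISS (open row1); precharges=2
Acc 5: bank1 row1 -> MISS (open row1); precharges=2
Acc 6: bank0 row4 -> MISS (open row4); precharges=3
Acc 7: bank1 row1 -> HIT
Acc 8: bank1 row3 -> MISS (open row3); precharges=4
Acc 9: bank1 row2 -> MISS (open row2); precharges=5
Acc 10: bank1 row3 -> MISS (open row3); precharges=6
Acc 11: bank1 row1 -> MISS (open row1); precharges=7
Acc 12: bank0 row1 -> MISS (open row1); precharges=8

Answer: M M M M M M H M M M M M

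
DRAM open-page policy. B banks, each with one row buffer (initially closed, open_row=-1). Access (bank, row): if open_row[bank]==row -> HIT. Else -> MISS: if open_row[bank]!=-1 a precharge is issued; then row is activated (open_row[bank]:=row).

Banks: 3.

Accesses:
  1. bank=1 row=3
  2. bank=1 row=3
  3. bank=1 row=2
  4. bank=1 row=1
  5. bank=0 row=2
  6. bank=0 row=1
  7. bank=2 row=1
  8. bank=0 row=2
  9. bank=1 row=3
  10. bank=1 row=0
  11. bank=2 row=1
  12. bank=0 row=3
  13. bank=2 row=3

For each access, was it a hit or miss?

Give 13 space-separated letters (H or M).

Acc 1: bank1 row3 -> MISS (open row3); precharges=0
Acc 2: bank1 row3 -> HIT
Acc 3: bank1 row2 -> MISS (open row2); precharges=1
Acc 4: bank1 row1 -> MISS (open row1); precharges=2
Acc 5: bank0 row2 -> MISS (open row2); precharges=2
Acc 6: bank0 row1 -> MISS (open row1); precharges=3
Acc 7: bank2 row1 -> MISS (open row1); precharges=3
Acc 8: bank0 row2 -> MISS (open row2); precharges=4
Acc 9: bank1 row3 -> MISS (open row3); precharges=5
Acc 10: bank1 row0 -> MISS (open row0); precharges=6
Acc 11: bank2 row1 -> HIT
Acc 12: bank0 row3 -> MISS (open row3); precharges=7
Acc 13: bank2 row3 -> MISS (open row3); precharges=8

Answer: M H M M M M M M M M H M M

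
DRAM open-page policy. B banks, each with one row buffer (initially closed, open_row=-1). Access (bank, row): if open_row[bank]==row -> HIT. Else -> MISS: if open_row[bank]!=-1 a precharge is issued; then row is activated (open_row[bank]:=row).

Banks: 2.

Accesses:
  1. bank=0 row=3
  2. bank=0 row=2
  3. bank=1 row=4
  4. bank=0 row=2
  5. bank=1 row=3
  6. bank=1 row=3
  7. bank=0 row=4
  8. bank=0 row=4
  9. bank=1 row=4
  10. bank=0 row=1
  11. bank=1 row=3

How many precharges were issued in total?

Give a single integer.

Acc 1: bank0 row3 -> MISS (open row3); precharges=0
Acc 2: bank0 row2 -> MISS (open row2); precharges=1
Acc 3: bank1 row4 -> MISS (open row4); precharges=1
Acc 4: bank0 row2 -> HIT
Acc 5: bank1 row3 -> MISS (open row3); precharges=2
Acc 6: bank1 row3 -> HIT
Acc 7: bank0 row4 -> MISS (open row4); precharges=3
Acc 8: bank0 row4 -> HIT
Acc 9: bank1 row4 -> MISS (open row4); precharges=4
Acc 10: bank0 row1 -> MISS (open row1); precharges=5
Acc 11: bank1 row3 -> MISS (open row3); precharges=6

Answer: 6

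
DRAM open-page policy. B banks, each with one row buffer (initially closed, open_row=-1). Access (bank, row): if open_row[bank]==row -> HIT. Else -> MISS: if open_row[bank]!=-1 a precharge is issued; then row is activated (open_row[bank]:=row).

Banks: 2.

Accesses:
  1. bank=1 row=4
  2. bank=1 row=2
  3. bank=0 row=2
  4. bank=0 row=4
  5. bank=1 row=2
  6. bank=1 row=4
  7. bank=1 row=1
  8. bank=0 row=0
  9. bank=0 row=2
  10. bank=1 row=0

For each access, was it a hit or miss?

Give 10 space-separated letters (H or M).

Acc 1: bank1 row4 -> MISS (open row4); precharges=0
Acc 2: bank1 row2 -> MISS (open row2); precharges=1
Acc 3: bank0 row2 -> MISS (open row2); precharges=1
Acc 4: bank0 row4 -> MISS (open row4); precharges=2
Acc 5: bank1 row2 -> HIT
Acc 6: bank1 row4 -> MISS (open row4); precharges=3
Acc 7: bank1 row1 -> MISS (open row1); precharges=4
Acc 8: bank0 row0 -> MISS (open row0); precharges=5
Acc 9: bank0 row2 -> MISS (open row2); precharges=6
Acc 10: bank1 row0 -> MISS (open row0); precharges=7

Answer: M M M M H M M M M M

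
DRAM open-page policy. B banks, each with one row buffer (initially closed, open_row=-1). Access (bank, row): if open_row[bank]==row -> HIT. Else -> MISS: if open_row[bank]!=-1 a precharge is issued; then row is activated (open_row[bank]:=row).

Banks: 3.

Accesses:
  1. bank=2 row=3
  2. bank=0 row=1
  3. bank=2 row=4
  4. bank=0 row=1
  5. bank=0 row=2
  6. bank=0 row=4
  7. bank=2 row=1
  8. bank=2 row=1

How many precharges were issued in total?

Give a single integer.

Acc 1: bank2 row3 -> MISS (open row3); precharges=0
Acc 2: bank0 row1 -> MISS (open row1); precharges=0
Acc 3: bank2 row4 -> MISS (open row4); precharges=1
Acc 4: bank0 row1 -> HIT
Acc 5: bank0 row2 -> MISS (open row2); precharges=2
Acc 6: bank0 row4 -> MISS (open row4); precharges=3
Acc 7: bank2 row1 -> MISS (open row1); precharges=4
Acc 8: bank2 row1 -> HIT

Answer: 4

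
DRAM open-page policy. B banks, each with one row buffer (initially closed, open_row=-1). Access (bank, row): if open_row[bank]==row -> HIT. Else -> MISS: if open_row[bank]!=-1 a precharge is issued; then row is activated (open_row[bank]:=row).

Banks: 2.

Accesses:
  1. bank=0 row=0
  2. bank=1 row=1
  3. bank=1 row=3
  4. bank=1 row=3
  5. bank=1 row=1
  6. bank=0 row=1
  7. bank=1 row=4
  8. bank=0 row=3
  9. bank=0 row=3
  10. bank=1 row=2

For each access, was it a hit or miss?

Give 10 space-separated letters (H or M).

Answer: M M M H M M M M H M

Derivation:
Acc 1: bank0 row0 -> MISS (open row0); precharges=0
Acc 2: bank1 row1 -> MISS (open row1); precharges=0
Acc 3: bank1 row3 -> MISS (open row3); precharges=1
Acc 4: bank1 row3 -> HIT
Acc 5: bank1 row1 -> MISS (open row1); precharges=2
Acc 6: bank0 row1 -> MISS (open row1); precharges=3
Acc 7: bank1 row4 -> MISS (open row4); precharges=4
Acc 8: bank0 row3 -> MISS (open row3); precharges=5
Acc 9: bank0 row3 -> HIT
Acc 10: bank1 row2 -> MISS (open row2); precharges=6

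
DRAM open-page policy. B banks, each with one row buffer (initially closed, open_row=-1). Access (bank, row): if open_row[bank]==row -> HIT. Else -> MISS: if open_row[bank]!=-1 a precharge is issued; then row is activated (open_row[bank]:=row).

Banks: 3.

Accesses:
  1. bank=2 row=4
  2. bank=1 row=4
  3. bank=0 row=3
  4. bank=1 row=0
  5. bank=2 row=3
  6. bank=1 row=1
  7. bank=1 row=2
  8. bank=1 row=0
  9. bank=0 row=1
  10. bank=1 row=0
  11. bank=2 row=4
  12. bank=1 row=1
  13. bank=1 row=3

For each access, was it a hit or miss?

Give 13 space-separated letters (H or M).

Acc 1: bank2 row4 -> MISS (open row4); precharges=0
Acc 2: bank1 row4 -> MISS (open row4); precharges=0
Acc 3: bank0 row3 -> MISS (open row3); precharges=0
Acc 4: bank1 row0 -> MISS (open row0); precharges=1
Acc 5: bank2 row3 -> MISS (open row3); precharges=2
Acc 6: bank1 row1 -> MISS (open row1); precharges=3
Acc 7: bank1 row2 -> MISS (open row2); precharges=4
Acc 8: bank1 row0 -> MISS (open row0); precharges=5
Acc 9: bank0 row1 -> MISS (open row1); precharges=6
Acc 10: bank1 row0 -> HIT
Acc 11: bank2 row4 -> MISS (open row4); precharges=7
Acc 12: bank1 row1 -> MISS (open row1); precharges=8
Acc 13: bank1 row3 -> MISS (open row3); precharges=9

Answer: M M M M M M M M M H M M M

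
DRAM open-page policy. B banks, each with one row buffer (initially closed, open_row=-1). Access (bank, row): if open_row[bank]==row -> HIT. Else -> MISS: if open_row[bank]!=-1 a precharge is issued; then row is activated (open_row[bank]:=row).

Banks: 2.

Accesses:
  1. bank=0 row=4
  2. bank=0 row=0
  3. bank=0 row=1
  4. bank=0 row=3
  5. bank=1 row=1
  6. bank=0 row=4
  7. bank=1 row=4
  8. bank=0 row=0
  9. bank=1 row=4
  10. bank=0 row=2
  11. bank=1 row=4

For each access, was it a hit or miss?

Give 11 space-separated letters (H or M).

Acc 1: bank0 row4 -> MISS (open row4); precharges=0
Acc 2: bank0 row0 -> MISS (open row0); precharges=1
Acc 3: bank0 row1 -> MISS (open row1); precharges=2
Acc 4: bank0 row3 -> MISS (open row3); precharges=3
Acc 5: bank1 row1 -> MISS (open row1); precharges=3
Acc 6: bank0 row4 -> MISS (open row4); precharges=4
Acc 7: bank1 row4 -> MISS (open row4); precharges=5
Acc 8: bank0 row0 -> MISS (open row0); precharges=6
Acc 9: bank1 row4 -> HIT
Acc 10: bank0 row2 -> MISS (open row2); precharges=7
Acc 11: bank1 row4 -> HIT

Answer: M M M M M M M M H M H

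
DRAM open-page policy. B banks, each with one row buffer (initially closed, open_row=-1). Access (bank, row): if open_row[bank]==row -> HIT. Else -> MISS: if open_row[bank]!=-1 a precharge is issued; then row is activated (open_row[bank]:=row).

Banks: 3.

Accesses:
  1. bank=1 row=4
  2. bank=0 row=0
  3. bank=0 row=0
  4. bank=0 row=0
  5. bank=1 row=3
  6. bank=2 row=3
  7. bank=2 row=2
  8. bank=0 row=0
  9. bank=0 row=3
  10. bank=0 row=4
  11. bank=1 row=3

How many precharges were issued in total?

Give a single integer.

Answer: 4

Derivation:
Acc 1: bank1 row4 -> MISS (open row4); precharges=0
Acc 2: bank0 row0 -> MISS (open row0); precharges=0
Acc 3: bank0 row0 -> HIT
Acc 4: bank0 row0 -> HIT
Acc 5: bank1 row3 -> MISS (open row3); precharges=1
Acc 6: bank2 row3 -> MISS (open row3); precharges=1
Acc 7: bank2 row2 -> MISS (open row2); precharges=2
Acc 8: bank0 row0 -> HIT
Acc 9: bank0 row3 -> MISS (open row3); precharges=3
Acc 10: bank0 row4 -> MISS (open row4); precharges=4
Acc 11: bank1 row3 -> HIT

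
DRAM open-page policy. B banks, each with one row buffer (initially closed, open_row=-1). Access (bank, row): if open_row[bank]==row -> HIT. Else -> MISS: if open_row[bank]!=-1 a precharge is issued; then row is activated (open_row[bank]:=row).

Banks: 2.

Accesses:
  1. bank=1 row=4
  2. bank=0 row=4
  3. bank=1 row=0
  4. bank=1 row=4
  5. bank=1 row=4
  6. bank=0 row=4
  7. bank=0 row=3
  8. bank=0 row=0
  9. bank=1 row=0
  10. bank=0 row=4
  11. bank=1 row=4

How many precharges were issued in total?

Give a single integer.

Answer: 7

Derivation:
Acc 1: bank1 row4 -> MISS (open row4); precharges=0
Acc 2: bank0 row4 -> MISS (open row4); precharges=0
Acc 3: bank1 row0 -> MISS (open row0); precharges=1
Acc 4: bank1 row4 -> MISS (open row4); precharges=2
Acc 5: bank1 row4 -> HIT
Acc 6: bank0 row4 -> HIT
Acc 7: bank0 row3 -> MISS (open row3); precharges=3
Acc 8: bank0 row0 -> MISS (open row0); precharges=4
Acc 9: bank1 row0 -> MISS (open row0); precharges=5
Acc 10: bank0 row4 -> MISS (open row4); precharges=6
Acc 11: bank1 row4 -> MISS (open row4); precharges=7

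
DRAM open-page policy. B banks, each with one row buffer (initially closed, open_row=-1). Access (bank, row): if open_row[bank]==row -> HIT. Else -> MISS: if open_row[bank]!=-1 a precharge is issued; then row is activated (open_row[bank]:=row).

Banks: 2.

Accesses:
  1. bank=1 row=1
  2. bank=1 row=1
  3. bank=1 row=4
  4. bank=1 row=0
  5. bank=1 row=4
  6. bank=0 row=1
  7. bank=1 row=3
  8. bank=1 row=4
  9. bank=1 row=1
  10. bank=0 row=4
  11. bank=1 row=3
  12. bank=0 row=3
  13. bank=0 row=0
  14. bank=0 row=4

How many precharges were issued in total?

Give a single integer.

Acc 1: bank1 row1 -> MISS (open row1); precharges=0
Acc 2: bank1 row1 -> HIT
Acc 3: bank1 row4 -> MISS (open row4); precharges=1
Acc 4: bank1 row0 -> MISS (open row0); precharges=2
Acc 5: bank1 row4 -> MISS (open row4); precharges=3
Acc 6: bank0 row1 -> MISS (open row1); precharges=3
Acc 7: bank1 row3 -> MISS (open row3); precharges=4
Acc 8: bank1 row4 -> MISS (open row4); precharges=5
Acc 9: bank1 row1 -> MISS (open row1); precharges=6
Acc 10: bank0 row4 -> MISS (open row4); precharges=7
Acc 11: bank1 row3 -> MISS (open row3); precharges=8
Acc 12: bank0 row3 -> MISS (open row3); precharges=9
Acc 13: bank0 row0 -> MISS (open row0); precharges=10
Acc 14: bank0 row4 -> MISS (open row4); precharges=11

Answer: 11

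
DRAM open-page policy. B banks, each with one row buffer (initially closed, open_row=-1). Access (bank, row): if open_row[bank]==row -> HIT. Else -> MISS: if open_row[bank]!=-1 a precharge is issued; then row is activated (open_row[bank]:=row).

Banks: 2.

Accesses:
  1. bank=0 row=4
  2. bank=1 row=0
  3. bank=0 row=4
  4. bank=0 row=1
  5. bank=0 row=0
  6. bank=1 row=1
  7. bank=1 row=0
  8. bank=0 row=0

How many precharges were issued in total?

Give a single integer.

Answer: 4

Derivation:
Acc 1: bank0 row4 -> MISS (open row4); precharges=0
Acc 2: bank1 row0 -> MISS (open row0); precharges=0
Acc 3: bank0 row4 -> HIT
Acc 4: bank0 row1 -> MISS (open row1); precharges=1
Acc 5: bank0 row0 -> MISS (open row0); precharges=2
Acc 6: bank1 row1 -> MISS (open row1); precharges=3
Acc 7: bank1 row0 -> MISS (open row0); precharges=4
Acc 8: bank0 row0 -> HIT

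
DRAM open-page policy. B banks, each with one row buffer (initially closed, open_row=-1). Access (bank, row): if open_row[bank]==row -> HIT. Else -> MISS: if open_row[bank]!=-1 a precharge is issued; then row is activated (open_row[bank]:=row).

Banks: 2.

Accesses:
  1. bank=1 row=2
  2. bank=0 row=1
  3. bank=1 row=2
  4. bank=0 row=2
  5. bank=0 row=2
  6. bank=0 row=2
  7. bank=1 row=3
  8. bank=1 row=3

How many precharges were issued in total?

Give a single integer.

Acc 1: bank1 row2 -> MISS (open row2); precharges=0
Acc 2: bank0 row1 -> MISS (open row1); precharges=0
Acc 3: bank1 row2 -> HIT
Acc 4: bank0 row2 -> MISS (open row2); precharges=1
Acc 5: bank0 row2 -> HIT
Acc 6: bank0 row2 -> HIT
Acc 7: bank1 row3 -> MISS (open row3); precharges=2
Acc 8: bank1 row3 -> HIT

Answer: 2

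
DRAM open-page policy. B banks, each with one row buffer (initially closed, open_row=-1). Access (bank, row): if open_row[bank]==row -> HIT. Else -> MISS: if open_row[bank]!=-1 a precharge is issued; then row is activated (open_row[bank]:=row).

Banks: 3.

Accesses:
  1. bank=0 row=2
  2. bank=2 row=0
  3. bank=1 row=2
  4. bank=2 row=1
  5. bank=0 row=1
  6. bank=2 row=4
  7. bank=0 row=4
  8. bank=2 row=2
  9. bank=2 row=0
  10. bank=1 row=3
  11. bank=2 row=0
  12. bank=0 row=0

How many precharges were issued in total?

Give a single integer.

Answer: 8

Derivation:
Acc 1: bank0 row2 -> MISS (open row2); precharges=0
Acc 2: bank2 row0 -> MISS (open row0); precharges=0
Acc 3: bank1 row2 -> MISS (open row2); precharges=0
Acc 4: bank2 row1 -> MISS (open row1); precharges=1
Acc 5: bank0 row1 -> MISS (open row1); precharges=2
Acc 6: bank2 row4 -> MISS (open row4); precharges=3
Acc 7: bank0 row4 -> MISS (open row4); precharges=4
Acc 8: bank2 row2 -> MISS (open row2); precharges=5
Acc 9: bank2 row0 -> MISS (open row0); precharges=6
Acc 10: bank1 row3 -> MISS (open row3); precharges=7
Acc 11: bank2 row0 -> HIT
Acc 12: bank0 row0 -> MISS (open row0); precharges=8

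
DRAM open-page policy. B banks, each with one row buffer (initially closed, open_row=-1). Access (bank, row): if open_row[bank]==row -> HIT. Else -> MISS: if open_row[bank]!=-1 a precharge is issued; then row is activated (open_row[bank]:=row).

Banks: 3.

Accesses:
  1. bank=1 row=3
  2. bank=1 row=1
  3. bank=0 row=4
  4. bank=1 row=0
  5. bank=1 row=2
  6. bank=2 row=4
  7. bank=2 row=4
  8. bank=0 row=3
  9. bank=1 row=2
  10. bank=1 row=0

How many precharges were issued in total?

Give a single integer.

Acc 1: bank1 row3 -> MISS (open row3); precharges=0
Acc 2: bank1 row1 -> MISS (open row1); precharges=1
Acc 3: bank0 row4 -> MISS (open row4); precharges=1
Acc 4: bank1 row0 -> MISS (open row0); precharges=2
Acc 5: bank1 row2 -> MISS (open row2); precharges=3
Acc 6: bank2 row4 -> MISS (open row4); precharges=3
Acc 7: bank2 row4 -> HIT
Acc 8: bank0 row3 -> MISS (open row3); precharges=4
Acc 9: bank1 row2 -> HIT
Acc 10: bank1 row0 -> MISS (open row0); precharges=5

Answer: 5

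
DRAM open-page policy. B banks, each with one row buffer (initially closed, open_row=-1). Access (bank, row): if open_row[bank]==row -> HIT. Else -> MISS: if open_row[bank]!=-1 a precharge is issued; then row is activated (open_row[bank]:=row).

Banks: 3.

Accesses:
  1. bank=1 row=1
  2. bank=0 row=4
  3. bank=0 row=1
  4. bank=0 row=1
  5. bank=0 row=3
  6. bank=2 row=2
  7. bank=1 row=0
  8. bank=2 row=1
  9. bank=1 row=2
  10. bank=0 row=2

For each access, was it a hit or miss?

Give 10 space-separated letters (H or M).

Answer: M M M H M M M M M M

Derivation:
Acc 1: bank1 row1 -> MISS (open row1); precharges=0
Acc 2: bank0 row4 -> MISS (open row4); precharges=0
Acc 3: bank0 row1 -> MISS (open row1); precharges=1
Acc 4: bank0 row1 -> HIT
Acc 5: bank0 row3 -> MISS (open row3); precharges=2
Acc 6: bank2 row2 -> MISS (open row2); precharges=2
Acc 7: bank1 row0 -> MISS (open row0); precharges=3
Acc 8: bank2 row1 -> MISS (open row1); precharges=4
Acc 9: bank1 row2 -> MISS (open row2); precharges=5
Acc 10: bank0 row2 -> MISS (open row2); precharges=6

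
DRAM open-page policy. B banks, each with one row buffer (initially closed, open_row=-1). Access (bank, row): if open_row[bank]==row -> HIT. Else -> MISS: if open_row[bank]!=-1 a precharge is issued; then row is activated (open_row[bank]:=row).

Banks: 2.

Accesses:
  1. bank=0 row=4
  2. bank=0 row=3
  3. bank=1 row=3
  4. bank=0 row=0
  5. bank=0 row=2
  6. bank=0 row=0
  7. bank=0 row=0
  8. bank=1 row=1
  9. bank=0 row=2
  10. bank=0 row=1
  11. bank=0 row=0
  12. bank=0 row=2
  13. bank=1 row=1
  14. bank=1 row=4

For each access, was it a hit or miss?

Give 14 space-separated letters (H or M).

Acc 1: bank0 row4 -> MISS (open row4); precharges=0
Acc 2: bank0 row3 -> MISS (open row3); precharges=1
Acc 3: bank1 row3 -> MISS (open row3); precharges=1
Acc 4: bank0 row0 -> MISS (open row0); precharges=2
Acc 5: bank0 row2 -> MISS (open row2); precharges=3
Acc 6: bank0 row0 -> MISS (open row0); precharges=4
Acc 7: bank0 row0 -> HIT
Acc 8: bank1 row1 -> MISS (open row1); precharges=5
Acc 9: bank0 row2 -> MISS (open row2); precharges=6
Acc 10: bank0 row1 -> MISS (open row1); precharges=7
Acc 11: bank0 row0 -> MISS (open row0); precharges=8
Acc 12: bank0 row2 -> MISS (open row2); precharges=9
Acc 13: bank1 row1 -> HIT
Acc 14: bank1 row4 -> MISS (open row4); precharges=10

Answer: M M M M M M H M M M M M H M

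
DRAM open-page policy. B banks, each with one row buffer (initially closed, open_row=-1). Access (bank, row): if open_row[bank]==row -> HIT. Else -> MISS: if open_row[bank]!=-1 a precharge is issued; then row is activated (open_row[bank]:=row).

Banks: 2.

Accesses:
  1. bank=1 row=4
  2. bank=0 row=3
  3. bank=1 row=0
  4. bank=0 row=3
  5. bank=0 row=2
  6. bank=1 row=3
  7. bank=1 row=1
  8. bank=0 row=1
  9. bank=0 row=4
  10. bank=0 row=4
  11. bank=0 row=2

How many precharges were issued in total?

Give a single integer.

Answer: 7

Derivation:
Acc 1: bank1 row4 -> MISS (open row4); precharges=0
Acc 2: bank0 row3 -> MISS (open row3); precharges=0
Acc 3: bank1 row0 -> MISS (open row0); precharges=1
Acc 4: bank0 row3 -> HIT
Acc 5: bank0 row2 -> MISS (open row2); precharges=2
Acc 6: bank1 row3 -> MISS (open row3); precharges=3
Acc 7: bank1 row1 -> MISS (open row1); precharges=4
Acc 8: bank0 row1 -> MISS (open row1); precharges=5
Acc 9: bank0 row4 -> MISS (open row4); precharges=6
Acc 10: bank0 row4 -> HIT
Acc 11: bank0 row2 -> MISS (open row2); precharges=7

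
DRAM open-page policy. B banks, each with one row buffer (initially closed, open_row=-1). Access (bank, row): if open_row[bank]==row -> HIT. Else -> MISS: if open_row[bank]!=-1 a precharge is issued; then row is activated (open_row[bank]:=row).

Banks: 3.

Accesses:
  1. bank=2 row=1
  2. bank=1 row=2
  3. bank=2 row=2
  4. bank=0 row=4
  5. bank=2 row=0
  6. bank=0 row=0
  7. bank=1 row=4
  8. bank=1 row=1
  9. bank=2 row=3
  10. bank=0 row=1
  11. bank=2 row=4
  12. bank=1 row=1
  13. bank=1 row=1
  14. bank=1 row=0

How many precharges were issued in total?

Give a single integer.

Acc 1: bank2 row1 -> MISS (open row1); precharges=0
Acc 2: bank1 row2 -> MISS (open row2); precharges=0
Acc 3: bank2 row2 -> MISS (open row2); precharges=1
Acc 4: bank0 row4 -> MISS (open row4); precharges=1
Acc 5: bank2 row0 -> MISS (open row0); precharges=2
Acc 6: bank0 row0 -> MISS (open row0); precharges=3
Acc 7: bank1 row4 -> MISS (open row4); precharges=4
Acc 8: bank1 row1 -> MISS (open row1); precharges=5
Acc 9: bank2 row3 -> MISS (open row3); precharges=6
Acc 10: bank0 row1 -> MISS (open row1); precharges=7
Acc 11: bank2 row4 -> MISS (open row4); precharges=8
Acc 12: bank1 row1 -> HIT
Acc 13: bank1 row1 -> HIT
Acc 14: bank1 row0 -> MISS (open row0); precharges=9

Answer: 9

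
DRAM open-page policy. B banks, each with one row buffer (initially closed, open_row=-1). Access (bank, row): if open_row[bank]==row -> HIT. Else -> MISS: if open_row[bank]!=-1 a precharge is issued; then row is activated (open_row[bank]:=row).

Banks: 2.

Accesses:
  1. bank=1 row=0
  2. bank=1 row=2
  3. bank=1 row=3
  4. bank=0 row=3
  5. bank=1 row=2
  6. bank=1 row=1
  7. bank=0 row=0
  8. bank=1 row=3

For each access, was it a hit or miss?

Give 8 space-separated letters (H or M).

Acc 1: bank1 row0 -> MISS (open row0); precharges=0
Acc 2: bank1 row2 -> MISS (open row2); precharges=1
Acc 3: bank1 row3 -> MISS (open row3); precharges=2
Acc 4: bank0 row3 -> MISS (open row3); precharges=2
Acc 5: bank1 row2 -> MISS (open row2); precharges=3
Acc 6: bank1 row1 -> MISS (open row1); precharges=4
Acc 7: bank0 row0 -> MISS (open row0); precharges=5
Acc 8: bank1 row3 -> MISS (open row3); precharges=6

Answer: M M M M M M M M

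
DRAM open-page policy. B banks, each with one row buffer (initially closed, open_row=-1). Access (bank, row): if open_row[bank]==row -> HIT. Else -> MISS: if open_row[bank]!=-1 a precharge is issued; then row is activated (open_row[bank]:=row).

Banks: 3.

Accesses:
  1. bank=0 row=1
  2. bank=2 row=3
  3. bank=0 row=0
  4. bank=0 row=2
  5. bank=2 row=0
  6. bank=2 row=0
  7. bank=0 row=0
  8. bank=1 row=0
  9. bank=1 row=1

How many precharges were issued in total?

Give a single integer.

Answer: 5

Derivation:
Acc 1: bank0 row1 -> MISS (open row1); precharges=0
Acc 2: bank2 row3 -> MISS (open row3); precharges=0
Acc 3: bank0 row0 -> MISS (open row0); precharges=1
Acc 4: bank0 row2 -> MISS (open row2); precharges=2
Acc 5: bank2 row0 -> MISS (open row0); precharges=3
Acc 6: bank2 row0 -> HIT
Acc 7: bank0 row0 -> MISS (open row0); precharges=4
Acc 8: bank1 row0 -> MISS (open row0); precharges=4
Acc 9: bank1 row1 -> MISS (open row1); precharges=5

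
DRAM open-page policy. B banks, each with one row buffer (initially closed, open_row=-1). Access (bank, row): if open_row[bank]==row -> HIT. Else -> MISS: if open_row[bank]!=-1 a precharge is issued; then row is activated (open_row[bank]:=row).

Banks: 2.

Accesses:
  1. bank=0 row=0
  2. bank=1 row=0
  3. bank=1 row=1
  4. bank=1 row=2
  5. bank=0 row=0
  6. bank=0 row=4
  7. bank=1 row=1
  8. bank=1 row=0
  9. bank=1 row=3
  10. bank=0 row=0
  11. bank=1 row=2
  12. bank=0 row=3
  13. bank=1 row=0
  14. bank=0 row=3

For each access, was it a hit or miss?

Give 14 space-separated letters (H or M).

Acc 1: bank0 row0 -> MISS (open row0); precharges=0
Acc 2: bank1 row0 -> MISS (open row0); precharges=0
Acc 3: bank1 row1 -> MISS (open row1); precharges=1
Acc 4: bank1 row2 -> MISS (open row2); precharges=2
Acc 5: bank0 row0 -> HIT
Acc 6: bank0 row4 -> MISS (open row4); precharges=3
Acc 7: bank1 row1 -> MISS (open row1); precharges=4
Acc 8: bank1 row0 -> MISS (open row0); precharges=5
Acc 9: bank1 row3 -> MISS (open row3); precharges=6
Acc 10: bank0 row0 -> MISS (open row0); precharges=7
Acc 11: bank1 row2 -> MISS (open row2); precharges=8
Acc 12: bank0 row3 -> MISS (open row3); precharges=9
Acc 13: bank1 row0 -> MISS (open row0); precharges=10
Acc 14: bank0 row3 -> HIT

Answer: M M M M H M M M M M M M M H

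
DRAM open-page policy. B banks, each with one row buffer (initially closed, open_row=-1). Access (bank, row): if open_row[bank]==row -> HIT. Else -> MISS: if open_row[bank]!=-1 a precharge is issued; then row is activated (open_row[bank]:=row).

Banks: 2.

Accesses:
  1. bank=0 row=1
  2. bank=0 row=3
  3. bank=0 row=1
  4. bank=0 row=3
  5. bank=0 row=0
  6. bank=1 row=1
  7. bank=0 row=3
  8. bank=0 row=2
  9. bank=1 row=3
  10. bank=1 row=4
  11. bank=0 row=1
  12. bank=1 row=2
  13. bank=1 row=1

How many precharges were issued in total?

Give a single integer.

Acc 1: bank0 row1 -> MISS (open row1); precharges=0
Acc 2: bank0 row3 -> MISS (open row3); precharges=1
Acc 3: bank0 row1 -> MISS (open row1); precharges=2
Acc 4: bank0 row3 -> MISS (open row3); precharges=3
Acc 5: bank0 row0 -> MISS (open row0); precharges=4
Acc 6: bank1 row1 -> MISS (open row1); precharges=4
Acc 7: bank0 row3 -> MISS (open row3); precharges=5
Acc 8: bank0 row2 -> MISS (open row2); precharges=6
Acc 9: bank1 row3 -> MISS (open row3); precharges=7
Acc 10: bank1 row4 -> MISS (open row4); precharges=8
Acc 11: bank0 row1 -> MISS (open row1); precharges=9
Acc 12: bank1 row2 -> MISS (open row2); precharges=10
Acc 13: bank1 row1 -> MISS (open row1); precharges=11

Answer: 11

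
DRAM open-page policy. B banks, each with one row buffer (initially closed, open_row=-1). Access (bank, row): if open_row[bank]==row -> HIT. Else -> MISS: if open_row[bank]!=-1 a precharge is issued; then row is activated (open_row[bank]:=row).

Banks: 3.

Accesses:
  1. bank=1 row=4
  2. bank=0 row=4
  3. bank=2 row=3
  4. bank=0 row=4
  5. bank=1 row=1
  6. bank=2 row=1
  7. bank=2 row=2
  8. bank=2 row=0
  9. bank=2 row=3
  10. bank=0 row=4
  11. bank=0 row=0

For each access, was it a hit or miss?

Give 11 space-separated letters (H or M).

Answer: M M M H M M M M M H M

Derivation:
Acc 1: bank1 row4 -> MISS (open row4); precharges=0
Acc 2: bank0 row4 -> MISS (open row4); precharges=0
Acc 3: bank2 row3 -> MISS (open row3); precharges=0
Acc 4: bank0 row4 -> HIT
Acc 5: bank1 row1 -> MISS (open row1); precharges=1
Acc 6: bank2 row1 -> MISS (open row1); precharges=2
Acc 7: bank2 row2 -> MISS (open row2); precharges=3
Acc 8: bank2 row0 -> MISS (open row0); precharges=4
Acc 9: bank2 row3 -> MISS (open row3); precharges=5
Acc 10: bank0 row4 -> HIT
Acc 11: bank0 row0 -> MISS (open row0); precharges=6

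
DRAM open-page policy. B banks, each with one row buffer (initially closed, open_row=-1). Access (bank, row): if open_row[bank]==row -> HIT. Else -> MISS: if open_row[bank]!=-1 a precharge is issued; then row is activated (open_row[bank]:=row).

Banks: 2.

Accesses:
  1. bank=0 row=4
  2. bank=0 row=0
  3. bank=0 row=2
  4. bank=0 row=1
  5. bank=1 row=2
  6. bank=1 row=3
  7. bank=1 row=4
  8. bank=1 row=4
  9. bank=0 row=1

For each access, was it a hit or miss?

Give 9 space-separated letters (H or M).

Acc 1: bank0 row4 -> MISS (open row4); precharges=0
Acc 2: bank0 row0 -> MISS (open row0); precharges=1
Acc 3: bank0 row2 -> MISS (open row2); precharges=2
Acc 4: bank0 row1 -> MISS (open row1); precharges=3
Acc 5: bank1 row2 -> MISS (open row2); precharges=3
Acc 6: bank1 row3 -> MISS (open row3); precharges=4
Acc 7: bank1 row4 -> MISS (open row4); precharges=5
Acc 8: bank1 row4 -> HIT
Acc 9: bank0 row1 -> HIT

Answer: M M M M M M M H H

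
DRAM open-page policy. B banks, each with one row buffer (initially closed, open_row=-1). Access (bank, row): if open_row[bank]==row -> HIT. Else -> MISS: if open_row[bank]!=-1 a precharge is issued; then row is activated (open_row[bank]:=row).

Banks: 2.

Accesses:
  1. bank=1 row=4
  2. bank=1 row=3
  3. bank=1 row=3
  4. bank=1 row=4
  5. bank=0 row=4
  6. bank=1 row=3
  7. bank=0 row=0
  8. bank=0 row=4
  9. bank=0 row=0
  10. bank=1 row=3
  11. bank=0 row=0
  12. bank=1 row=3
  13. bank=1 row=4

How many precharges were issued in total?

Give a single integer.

Answer: 7

Derivation:
Acc 1: bank1 row4 -> MISS (open row4); precharges=0
Acc 2: bank1 row3 -> MISS (open row3); precharges=1
Acc 3: bank1 row3 -> HIT
Acc 4: bank1 row4 -> MISS (open row4); precharges=2
Acc 5: bank0 row4 -> MISS (open row4); precharges=2
Acc 6: bank1 row3 -> MISS (open row3); precharges=3
Acc 7: bank0 row0 -> MISS (open row0); precharges=4
Acc 8: bank0 row4 -> MISS (open row4); precharges=5
Acc 9: bank0 row0 -> MISS (open row0); precharges=6
Acc 10: bank1 row3 -> HIT
Acc 11: bank0 row0 -> HIT
Acc 12: bank1 row3 -> HIT
Acc 13: bank1 row4 -> MISS (open row4); precharges=7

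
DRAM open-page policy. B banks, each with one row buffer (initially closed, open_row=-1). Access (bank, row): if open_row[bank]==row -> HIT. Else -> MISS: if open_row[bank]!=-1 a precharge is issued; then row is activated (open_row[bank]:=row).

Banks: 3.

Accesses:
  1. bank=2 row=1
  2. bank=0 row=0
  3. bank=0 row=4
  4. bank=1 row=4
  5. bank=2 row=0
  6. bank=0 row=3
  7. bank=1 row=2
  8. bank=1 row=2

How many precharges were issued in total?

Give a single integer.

Answer: 4

Derivation:
Acc 1: bank2 row1 -> MISS (open row1); precharges=0
Acc 2: bank0 row0 -> MISS (open row0); precharges=0
Acc 3: bank0 row4 -> MISS (open row4); precharges=1
Acc 4: bank1 row4 -> MISS (open row4); precharges=1
Acc 5: bank2 row0 -> MISS (open row0); precharges=2
Acc 6: bank0 row3 -> MISS (open row3); precharges=3
Acc 7: bank1 row2 -> MISS (open row2); precharges=4
Acc 8: bank1 row2 -> HIT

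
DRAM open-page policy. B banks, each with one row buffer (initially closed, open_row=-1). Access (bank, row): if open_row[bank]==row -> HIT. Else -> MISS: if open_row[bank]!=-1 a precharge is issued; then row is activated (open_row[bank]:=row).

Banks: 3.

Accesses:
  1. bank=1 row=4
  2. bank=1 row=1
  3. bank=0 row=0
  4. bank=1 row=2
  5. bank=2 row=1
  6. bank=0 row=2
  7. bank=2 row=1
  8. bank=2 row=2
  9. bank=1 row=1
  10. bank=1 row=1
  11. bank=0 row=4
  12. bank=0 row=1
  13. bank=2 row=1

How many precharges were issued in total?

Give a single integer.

Acc 1: bank1 row4 -> MISS (open row4); precharges=0
Acc 2: bank1 row1 -> MISS (open row1); precharges=1
Acc 3: bank0 row0 -> MISS (open row0); precharges=1
Acc 4: bank1 row2 -> MISS (open row2); precharges=2
Acc 5: bank2 row1 -> MISS (open row1); precharges=2
Acc 6: bank0 row2 -> MISS (open row2); precharges=3
Acc 7: bank2 row1 -> HIT
Acc 8: bank2 row2 -> MISS (open row2); precharges=4
Acc 9: bank1 row1 -> MISS (open row1); precharges=5
Acc 10: bank1 row1 -> HIT
Acc 11: bank0 row4 -> MISS (open row4); precharges=6
Acc 12: bank0 row1 -> MISS (open row1); precharges=7
Acc 13: bank2 row1 -> MISS (open row1); precharges=8

Answer: 8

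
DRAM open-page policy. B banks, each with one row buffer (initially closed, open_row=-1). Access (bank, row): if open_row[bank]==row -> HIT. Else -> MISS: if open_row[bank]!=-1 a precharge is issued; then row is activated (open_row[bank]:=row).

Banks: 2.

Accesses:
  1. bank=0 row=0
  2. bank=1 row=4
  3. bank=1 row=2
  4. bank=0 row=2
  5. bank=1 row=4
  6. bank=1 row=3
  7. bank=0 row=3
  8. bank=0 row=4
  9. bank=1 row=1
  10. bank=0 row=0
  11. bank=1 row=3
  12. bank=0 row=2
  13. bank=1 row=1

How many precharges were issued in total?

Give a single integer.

Answer: 11

Derivation:
Acc 1: bank0 row0 -> MISS (open row0); precharges=0
Acc 2: bank1 row4 -> MISS (open row4); precharges=0
Acc 3: bank1 row2 -> MISS (open row2); precharges=1
Acc 4: bank0 row2 -> MISS (open row2); precharges=2
Acc 5: bank1 row4 -> MISS (open row4); precharges=3
Acc 6: bank1 row3 -> MISS (open row3); precharges=4
Acc 7: bank0 row3 -> MISS (open row3); precharges=5
Acc 8: bank0 row4 -> MISS (open row4); precharges=6
Acc 9: bank1 row1 -> MISS (open row1); precharges=7
Acc 10: bank0 row0 -> MISS (open row0); precharges=8
Acc 11: bank1 row3 -> MISS (open row3); precharges=9
Acc 12: bank0 row2 -> MISS (open row2); precharges=10
Acc 13: bank1 row1 -> MISS (open row1); precharges=11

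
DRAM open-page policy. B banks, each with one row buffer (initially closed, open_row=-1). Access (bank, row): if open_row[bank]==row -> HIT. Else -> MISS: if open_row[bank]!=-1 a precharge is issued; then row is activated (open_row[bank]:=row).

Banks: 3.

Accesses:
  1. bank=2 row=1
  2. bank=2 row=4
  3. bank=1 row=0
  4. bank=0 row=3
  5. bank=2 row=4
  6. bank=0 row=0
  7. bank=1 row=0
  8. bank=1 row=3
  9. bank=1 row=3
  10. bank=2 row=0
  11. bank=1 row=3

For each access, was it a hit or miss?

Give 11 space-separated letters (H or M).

Answer: M M M M H M H M H M H

Derivation:
Acc 1: bank2 row1 -> MISS (open row1); precharges=0
Acc 2: bank2 row4 -> MISS (open row4); precharges=1
Acc 3: bank1 row0 -> MISS (open row0); precharges=1
Acc 4: bank0 row3 -> MISS (open row3); precharges=1
Acc 5: bank2 row4 -> HIT
Acc 6: bank0 row0 -> MISS (open row0); precharges=2
Acc 7: bank1 row0 -> HIT
Acc 8: bank1 row3 -> MISS (open row3); precharges=3
Acc 9: bank1 row3 -> HIT
Acc 10: bank2 row0 -> MISS (open row0); precharges=4
Acc 11: bank1 row3 -> HIT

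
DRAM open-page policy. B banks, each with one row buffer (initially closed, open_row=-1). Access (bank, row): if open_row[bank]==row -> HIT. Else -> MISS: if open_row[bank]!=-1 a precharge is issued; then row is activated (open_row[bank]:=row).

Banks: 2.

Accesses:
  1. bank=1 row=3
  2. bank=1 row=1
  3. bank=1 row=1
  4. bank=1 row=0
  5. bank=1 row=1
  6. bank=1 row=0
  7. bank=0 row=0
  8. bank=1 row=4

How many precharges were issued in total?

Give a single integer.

Acc 1: bank1 row3 -> MISS (open row3); precharges=0
Acc 2: bank1 row1 -> MISS (open row1); precharges=1
Acc 3: bank1 row1 -> HIT
Acc 4: bank1 row0 -> MISS (open row0); precharges=2
Acc 5: bank1 row1 -> MISS (open row1); precharges=3
Acc 6: bank1 row0 -> MISS (open row0); precharges=4
Acc 7: bank0 row0 -> MISS (open row0); precharges=4
Acc 8: bank1 row4 -> MISS (open row4); precharges=5

Answer: 5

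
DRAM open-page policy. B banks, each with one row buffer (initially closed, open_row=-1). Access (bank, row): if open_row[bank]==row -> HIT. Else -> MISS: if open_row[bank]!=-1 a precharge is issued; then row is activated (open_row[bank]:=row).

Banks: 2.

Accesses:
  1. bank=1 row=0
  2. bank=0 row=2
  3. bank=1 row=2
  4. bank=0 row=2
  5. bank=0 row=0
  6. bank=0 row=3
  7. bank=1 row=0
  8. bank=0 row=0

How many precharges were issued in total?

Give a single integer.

Acc 1: bank1 row0 -> MISS (open row0); precharges=0
Acc 2: bank0 row2 -> MISS (open row2); precharges=0
Acc 3: bank1 row2 -> MISS (open row2); precharges=1
Acc 4: bank0 row2 -> HIT
Acc 5: bank0 row0 -> MISS (open row0); precharges=2
Acc 6: bank0 row3 -> MISS (open row3); precharges=3
Acc 7: bank1 row0 -> MISS (open row0); precharges=4
Acc 8: bank0 row0 -> MISS (open row0); precharges=5

Answer: 5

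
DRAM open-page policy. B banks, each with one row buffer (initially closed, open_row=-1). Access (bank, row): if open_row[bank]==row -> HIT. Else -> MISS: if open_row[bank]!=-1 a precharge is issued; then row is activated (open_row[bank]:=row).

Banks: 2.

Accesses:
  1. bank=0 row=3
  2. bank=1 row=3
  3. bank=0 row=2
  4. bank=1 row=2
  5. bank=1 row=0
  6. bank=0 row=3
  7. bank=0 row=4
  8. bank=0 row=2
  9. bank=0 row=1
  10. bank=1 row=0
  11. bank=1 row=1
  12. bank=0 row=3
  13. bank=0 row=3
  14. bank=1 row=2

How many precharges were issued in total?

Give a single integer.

Answer: 10

Derivation:
Acc 1: bank0 row3 -> MISS (open row3); precharges=0
Acc 2: bank1 row3 -> MISS (open row3); precharges=0
Acc 3: bank0 row2 -> MISS (open row2); precharges=1
Acc 4: bank1 row2 -> MISS (open row2); precharges=2
Acc 5: bank1 row0 -> MISS (open row0); precharges=3
Acc 6: bank0 row3 -> MISS (open row3); precharges=4
Acc 7: bank0 row4 -> MISS (open row4); precharges=5
Acc 8: bank0 row2 -> MISS (open row2); precharges=6
Acc 9: bank0 row1 -> MISS (open row1); precharges=7
Acc 10: bank1 row0 -> HIT
Acc 11: bank1 row1 -> MISS (open row1); precharges=8
Acc 12: bank0 row3 -> MISS (open row3); precharges=9
Acc 13: bank0 row3 -> HIT
Acc 14: bank1 row2 -> MISS (open row2); precharges=10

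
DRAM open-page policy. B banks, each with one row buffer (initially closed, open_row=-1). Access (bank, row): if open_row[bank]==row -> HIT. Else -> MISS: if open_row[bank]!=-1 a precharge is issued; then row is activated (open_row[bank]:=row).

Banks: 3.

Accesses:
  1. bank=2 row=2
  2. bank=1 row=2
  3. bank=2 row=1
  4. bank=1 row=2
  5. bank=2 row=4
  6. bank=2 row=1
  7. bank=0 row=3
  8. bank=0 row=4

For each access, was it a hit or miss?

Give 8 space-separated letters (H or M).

Acc 1: bank2 row2 -> MISS (open row2); precharges=0
Acc 2: bank1 row2 -> MISS (open row2); precharges=0
Acc 3: bank2 row1 -> MISS (open row1); precharges=1
Acc 4: bank1 row2 -> HIT
Acc 5: bank2 row4 -> MISS (open row4); precharges=2
Acc 6: bank2 row1 -> MISS (open row1); precharges=3
Acc 7: bank0 row3 -> MISS (open row3); precharges=3
Acc 8: bank0 row4 -> MISS (open row4); precharges=4

Answer: M M M H M M M M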